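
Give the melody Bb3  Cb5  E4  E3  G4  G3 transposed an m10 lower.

G2 Ab3 C#3 C#2 E3 E2

Bb3 gives G2
Cb5 gives Ab3
E4 gives C#3
E3 gives C#2
G4 gives E3
G3 gives E2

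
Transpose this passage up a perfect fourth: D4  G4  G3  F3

D4 gives G4
G4 gives C5
G3 gives C4
F3 gives Bb3

G4 C5 C4 Bb3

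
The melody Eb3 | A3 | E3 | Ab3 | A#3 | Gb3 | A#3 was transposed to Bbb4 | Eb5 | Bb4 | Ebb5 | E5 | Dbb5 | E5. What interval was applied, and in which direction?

up a diminished twelfth

From Eb3 to Bbb4 is 12 letter names — a twelfth of some quality.
Eb3 to Bbb4 is 18 semitones, which makes it a diminished twelfth; the second version is higher, so the direction is up.
Checking another pair — A#3 → E5 — gives the same interval.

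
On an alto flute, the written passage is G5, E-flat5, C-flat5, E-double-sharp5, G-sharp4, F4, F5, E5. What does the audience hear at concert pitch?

The alto flute sounds a perfect fourth below written, so transpose each written note down a perfect fourth.
G5 becomes D5
Eb5 becomes Bb4
Cb5 becomes Gb4
E##5 becomes B##4
G#4 becomes D#4
F4 becomes C4
F5 becomes C5
E5 becomes B4

D5 Bb4 Gb4 B##4 D#4 C4 C5 B4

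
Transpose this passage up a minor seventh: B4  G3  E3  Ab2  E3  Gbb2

A5 F4 D4 Gb3 D4 Fbb3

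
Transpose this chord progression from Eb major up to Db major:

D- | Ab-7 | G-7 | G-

Eb major up to Db major is a minor seventh; each chord root moves by that interval while the quality stays the same.
D-: root D up a minor seventh → C, giving C-.
Ab-7: root Ab up a minor seventh → Gb, giving Gb-7.
G-7: root G up a minor seventh → F, giving F-7.
G-: root G up a minor seventh → F, giving F-.

C- Gb-7 F-7 F-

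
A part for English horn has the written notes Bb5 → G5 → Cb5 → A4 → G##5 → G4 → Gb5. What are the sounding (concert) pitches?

Eb5 C5 Fb4 D4 C##5 C4 Cb5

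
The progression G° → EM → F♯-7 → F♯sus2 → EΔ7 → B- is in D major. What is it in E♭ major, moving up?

Ab° FM G-7 Gsus2 FΔ7 C-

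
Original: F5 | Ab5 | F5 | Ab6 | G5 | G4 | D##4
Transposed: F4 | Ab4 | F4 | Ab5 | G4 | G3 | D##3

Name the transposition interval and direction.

down a perfect octave

From F5 to F4 is 8 letter names — an octave of some quality.
F4 to F5 is 12 semitones, which makes it a perfect octave; the second version is lower, so the direction is down.
Checking another pair — D##4 → D##3 — gives the same interval.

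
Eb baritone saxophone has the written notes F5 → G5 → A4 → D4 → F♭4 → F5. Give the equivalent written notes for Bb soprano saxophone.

First find concert pitch: the Eb baritone saxophone sounds a major thirteenth below written, so F5 G5 A4 D4 F♭4 F5 sounds Ab3 Bb3 C3 F2 Abb2 Ab3.
Then write for Bb soprano saxophone: it sounds a major second below written, so the part must be a major second above concert.
Ab3 → Bb3
Bb3 → C4
C3 → D3
F2 → G2
Abb2 → Bbb2
Ab3 → Bb3

Bb3 C4 D3 G2 Bbb2 Bb3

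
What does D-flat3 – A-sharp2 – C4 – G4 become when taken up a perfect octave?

Db4 A#3 C5 G5

Db3 to Db4
A#2 to A#3
C4 to C5
G4 to G5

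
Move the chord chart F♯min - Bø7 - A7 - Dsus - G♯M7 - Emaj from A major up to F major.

Dmin Gø7 F7 Bbsus EM7 Cmaj

A major up to F major is a minor sixth; each chord root moves by that interval while the quality stays the same.
F♯min: root F♯ up a minor sixth → D, giving Dmin.
Bø7: root B up a minor sixth → G, giving Gø7.
A7: root A up a minor sixth → F, giving F7.
Dsus: root D up a minor sixth → Bb, giving Bbsus.
G♯M7: root G♯ up a minor sixth → E, giving EM7.
Emaj: root E up a minor sixth → C, giving Cmaj.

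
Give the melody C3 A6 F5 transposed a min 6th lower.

A minor sixth down from C3 gives E2.
A minor sixth down from A6 gives C#6.
A minor sixth down from F5 gives A4.

E2 C#6 A4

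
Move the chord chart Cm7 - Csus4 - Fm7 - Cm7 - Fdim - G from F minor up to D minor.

Am7 Asus4 Dm7 Am7 Ddim E

F minor up to D minor is a major sixth; each chord root moves by that interval while the quality stays the same.
Cm7: root C up a major sixth → A, giving Am7.
Csus4: root C up a major sixth → A, giving Asus4.
Fm7: root F up a major sixth → D, giving Dm7.
Cm7: root C up a major sixth → A, giving Am7.
Fdim: root F up a major sixth → D, giving Ddim.
G: root G up a major sixth → E, giving E.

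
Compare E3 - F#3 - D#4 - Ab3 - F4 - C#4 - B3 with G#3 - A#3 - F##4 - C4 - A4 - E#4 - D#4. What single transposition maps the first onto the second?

up a major third

From E3 to G#3 is 3 letter names — a third of some quality.
E3 to G#3 is 4 semitones, which makes it a major third; the second version is higher, so the direction is up.
Checking another pair — B3 → D#4 — gives the same interval.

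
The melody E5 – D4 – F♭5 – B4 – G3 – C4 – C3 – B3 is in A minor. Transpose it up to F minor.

A minor to F minor up is a minor sixth, so every note moves up by that interval.
E5 -> C6
D4 -> Bb4
Fb5 -> Dbb6
B4 -> G5
G3 -> Eb4
C4 -> Ab4
C3 -> Ab3
B3 -> G4

C6 Bb4 Dbb6 G5 Eb4 Ab4 Ab3 G4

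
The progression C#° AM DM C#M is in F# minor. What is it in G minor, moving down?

D° BbM EbM DM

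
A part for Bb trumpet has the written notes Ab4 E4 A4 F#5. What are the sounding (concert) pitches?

The Bb trumpet sounds a major second below written, so transpose each written note down a major second.
Ab4 becomes Gb4
E4 becomes D4
A4 becomes G4
F#5 becomes E5

Gb4 D4 G4 E5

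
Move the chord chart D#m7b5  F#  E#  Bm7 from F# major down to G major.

Em7b5 G F# Cm7

F# major down to G major is a major seventh; each chord root moves by that interval while the quality stays the same.
D#m7b5: root D# down a major seventh → E, giving Em7b5.
F#: root F# down a major seventh → G, giving G.
E#: root E# down a major seventh → F#, giving F#.
Bm7: root B down a major seventh → C, giving Cm7.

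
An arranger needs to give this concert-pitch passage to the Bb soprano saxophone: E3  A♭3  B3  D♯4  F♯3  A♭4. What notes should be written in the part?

F#3 Bb3 C#4 E#4 G#3 Bb4

Written C4 sounds as Bb3 on the Bb soprano saxophone, so concert pitches are written a major second up.
E3 -> F#3
Ab3 -> Bb3
B3 -> C#4
D#4 -> E#4
F#3 -> G#3
Ab4 -> Bb4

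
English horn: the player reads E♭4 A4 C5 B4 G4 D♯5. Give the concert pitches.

Written C4 on the English horn sounds as F3, a perfect fifth lower; apply that shift to every note.
Eb4 -> Ab3
A4 -> D4
C5 -> F4
B4 -> E4
G4 -> C4
D#5 -> G#4

Ab3 D4 F4 E4 C4 G#4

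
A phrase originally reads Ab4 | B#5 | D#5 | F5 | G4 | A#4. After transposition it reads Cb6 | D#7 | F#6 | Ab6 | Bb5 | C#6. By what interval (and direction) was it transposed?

up a minor tenth

Take the first pair: Ab4 → Cb6. A to C spans 10 letter names, so the interval is some kind of tenth.
Ab4 to Cb6 is 15 semitones, which makes it a minor tenth; the second version is higher, so the direction is up.
Checking another pair — A#4 → C#6 — gives the same interval.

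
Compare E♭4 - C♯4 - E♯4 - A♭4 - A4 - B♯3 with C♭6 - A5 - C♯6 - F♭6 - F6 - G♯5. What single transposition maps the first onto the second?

up a minor thirteenth

Take the first pair: Eb4 → Cb6. E to C spans 13 letter names, so the interval is some kind of thirteenth.
Eb4 to Cb6 is 20 semitones, which makes it a minor thirteenth; the second version is higher, so the direction is up.
Checking another pair — B#3 → G#5 — gives the same interval.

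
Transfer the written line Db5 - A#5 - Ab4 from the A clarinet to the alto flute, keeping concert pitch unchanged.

Eb5 B#5 Bb4

First find concert pitch: the A clarinet sounds a minor third below written, so Db5 A#5 Ab4 sounds Bb4 F##5 F4.
Then write for alto flute: it sounds a perfect fourth below written, so the part must be a perfect fourth above concert.
Bb4 → Eb5
F##5 → B#5
F4 → Bb4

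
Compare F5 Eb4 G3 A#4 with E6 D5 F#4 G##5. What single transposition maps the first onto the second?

up a major seventh

Take the first pair: F5 → E6. F to E spans 7 letter names, so the interval is some kind of seventh.
F5 to E6 is 11 semitones, which makes it a major seventh; the second version is higher, so the direction is up.
Checking another pair — A#4 → G##5 — gives the same interval.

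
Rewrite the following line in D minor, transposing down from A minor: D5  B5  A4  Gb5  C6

G4 E5 D4 Cb5 F5

A minor to D minor down is a perfect fifth, so every note moves down by that interval.
D5 -> G4
B5 -> E5
A4 -> D4
Gb5 -> Cb5
C6 -> F5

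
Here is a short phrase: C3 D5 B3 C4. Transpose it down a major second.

Bb2 C5 A3 Bb3

C3 to Bb2
D5 to C5
B3 to A3
C4 to Bb3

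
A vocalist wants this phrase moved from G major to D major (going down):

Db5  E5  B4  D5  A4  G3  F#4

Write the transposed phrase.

Ab4 B4 F#4 A4 E4 D3 C#4

G major to D major down is a perfect fourth, so every note moves down by that interval.
Db5 becomes Ab4
E5 becomes B4
B4 becomes F#4
D5 becomes A4
A4 becomes E4
G3 becomes D3
F#4 becomes C#4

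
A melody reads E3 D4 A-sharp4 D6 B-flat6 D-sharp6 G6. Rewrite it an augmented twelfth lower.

Ab1 Gb2 D3 Gb4 Ebb5 G4 Cb5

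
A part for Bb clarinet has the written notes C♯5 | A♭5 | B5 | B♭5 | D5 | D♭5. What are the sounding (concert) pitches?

The Bb clarinet sounds a major second below written, so transpose each written note down a major second.
C#5 becomes B4
Ab5 becomes Gb5
B5 becomes A5
Bb5 becomes Ab5
D5 becomes C5
Db5 becomes Cb5

B4 Gb5 A5 Ab5 C5 Cb5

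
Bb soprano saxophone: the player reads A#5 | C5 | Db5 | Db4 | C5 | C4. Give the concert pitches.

The Bb soprano saxophone sounds a major second below written, so transpose each written note down a major second.
A#5 → G#5
C5 → Bb4
Db5 → Cb5
Db4 → Cb4
C5 → Bb4
C4 → Bb3

G#5 Bb4 Cb5 Cb4 Bb4 Bb3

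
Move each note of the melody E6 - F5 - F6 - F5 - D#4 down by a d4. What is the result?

B#5 C#5 C#6 C#5 A##3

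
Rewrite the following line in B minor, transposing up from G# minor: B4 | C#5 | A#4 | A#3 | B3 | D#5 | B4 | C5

D5 E5 C#5 C#4 D4 F#5 D5 Eb5

G# minor to B minor up is a minor third, so every note moves up by that interval.
B4 becomes D5
C#5 becomes E5
A#4 becomes C#5
A#3 becomes C#4
B3 becomes D4
D#5 becomes F#5
B4 becomes D5
C5 becomes Eb5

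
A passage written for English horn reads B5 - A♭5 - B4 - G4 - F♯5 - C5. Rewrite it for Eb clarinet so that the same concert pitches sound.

C#5 Bb4 C#4 A3 G#4 D4

First find concert pitch: the English horn sounds a perfect fifth below written, so B5 A♭5 B4 G4 F♯5 C5 sounds E5 Db5 E4 C4 B4 F4.
Then write for Eb clarinet: it sounds a minor third above written, so the part must be a minor third below concert.
E5 → C#5
Db5 → Bb4
E4 → C#4
C4 → A3
B4 → G#4
F4 → D4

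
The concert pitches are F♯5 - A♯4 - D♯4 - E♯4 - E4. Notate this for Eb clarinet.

D#5 F##4 B#3 C##4 C#4

Written C4 sounds as Eb4 on the Eb clarinet, so concert pitches are written a minor third down.
F#5 gives D#5
A#4 gives F##4
D#4 gives B#3
E#4 gives C##4
E4 gives C#4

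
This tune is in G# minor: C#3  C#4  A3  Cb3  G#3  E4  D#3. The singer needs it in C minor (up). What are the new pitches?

G# minor to C minor up is a diminished fourth, so every note moves up by that interval.
C#3 becomes F3
C#4 becomes F4
A3 becomes Db4
Cb3 becomes Fbb3
G#3 becomes C4
E4 becomes Ab4
D#3 becomes G3

F3 F4 Db4 Fbb3 C4 Ab4 G3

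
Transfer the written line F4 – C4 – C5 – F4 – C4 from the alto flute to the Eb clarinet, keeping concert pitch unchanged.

A3 E3 E4 A3 E3

First find concert pitch: the alto flute sounds a perfect fourth below written, so F4 C4 C5 F4 C4 sounds C4 G3 G4 C4 G3.
Then write for Eb clarinet: it sounds a minor third above written, so the part must be a minor third below concert.
C4 → A3
G3 → E3
G4 → E4
C4 → A3
G3 → E3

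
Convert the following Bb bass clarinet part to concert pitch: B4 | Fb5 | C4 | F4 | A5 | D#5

A3 Ebb4 Bb2 Eb3 G4 C#4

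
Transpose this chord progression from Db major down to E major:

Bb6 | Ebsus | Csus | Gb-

C#6 F#sus D#sus A-

Db major down to E major is a diminished seventh; each chord root moves by that interval while the quality stays the same.
Bb6: root Bb down a diminished seventh → C#, giving C#6.
Ebsus: root Eb down a diminished seventh → F#, giving F#sus.
Csus: root C down a diminished seventh → D#, giving D#sus.
Gb-: root Gb down a diminished seventh → A, giving A-.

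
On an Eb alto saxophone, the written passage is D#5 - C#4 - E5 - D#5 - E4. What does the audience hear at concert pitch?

F#4 E3 G4 F#4 G3

Written C4 on the Eb alto saxophone sounds as Eb3, a major sixth lower; apply that shift to every note.
D#5 to F#4
C#4 to E3
E5 to G4
D#5 to F#4
E4 to G3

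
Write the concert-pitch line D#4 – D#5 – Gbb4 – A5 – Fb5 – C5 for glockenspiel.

D#2 D#3 Gbb2 A3 Fb3 C3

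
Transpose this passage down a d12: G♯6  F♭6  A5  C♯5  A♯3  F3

G#6 to C##5
Fb6 to Bb4
A5 to D#4
C#5 to F##3
A#3 to D##2
F3 to B1

C##5 Bb4 D#4 F##3 D##2 B1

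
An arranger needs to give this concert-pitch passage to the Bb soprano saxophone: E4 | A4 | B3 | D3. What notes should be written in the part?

F#4 B4 C#4 E3

Written C4 sounds as Bb3 on the Bb soprano saxophone, so concert pitches are written a major second up.
E4 becomes F#4
A4 becomes B4
B3 becomes C#4
D3 becomes E3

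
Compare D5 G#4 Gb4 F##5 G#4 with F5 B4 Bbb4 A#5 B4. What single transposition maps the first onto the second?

up a minor third

Take the first pair: D5 → F5. D to F spans 3 letter names, so the interval is some kind of third.
D5 to F5 is 3 semitones, which makes it a minor third; the second version is higher, so the direction is up.
Checking another pair — G#4 → B4 — gives the same interval.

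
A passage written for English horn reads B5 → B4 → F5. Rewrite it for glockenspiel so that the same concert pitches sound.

E3 E2 Bb2

First find concert pitch: the English horn sounds a perfect fifth below written, so B5 B4 F5 sounds E5 E4 Bb4.
Then write for glockenspiel: it sounds a perfect fifteenth above written, so the part must be a perfect fifteenth below concert.
E5 → E3
E4 → E2
Bb4 → Bb2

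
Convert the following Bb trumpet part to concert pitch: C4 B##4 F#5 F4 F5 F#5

The Bb trumpet sounds a major second below written, so transpose each written note down a major second.
C4 → Bb3
B##4 → A##4
F#5 → E5
F4 → Eb4
F5 → Eb5
F#5 → E5

Bb3 A##4 E5 Eb4 Eb5 E5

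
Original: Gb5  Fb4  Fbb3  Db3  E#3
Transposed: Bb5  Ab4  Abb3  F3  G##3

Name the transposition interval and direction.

up a major third

Take the first pair: Gb5 → Bb5. G to B spans 3 letter names, so the interval is some kind of third.
Gb5 to Bb5 is 4 semitones, which makes it a major third; the second version is higher, so the direction is up.
Checking another pair — E#3 → G##3 — gives the same interval.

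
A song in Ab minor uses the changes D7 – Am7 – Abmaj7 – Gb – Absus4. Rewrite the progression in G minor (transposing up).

C#7 G#m7 Gmaj7 F Gsus4

Ab minor up to G minor is a major seventh; each chord root moves by that interval while the quality stays the same.
D7: root D up a major seventh → C#, giving C#7.
Am7: root A up a major seventh → G#, giving G#m7.
Abmaj7: root Ab up a major seventh → G, giving Gmaj7.
Gb: root Gb up a major seventh → F, giving F.
Absus4: root Ab up a major seventh → G, giving Gsus4.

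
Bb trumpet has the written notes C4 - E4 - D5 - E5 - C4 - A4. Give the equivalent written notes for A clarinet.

Db4 F4 Eb5 F5 Db4 Bb4

First find concert pitch: the Bb trumpet sounds a major second below written, so C4 E4 D5 E5 C4 A4 sounds Bb3 D4 C5 D5 Bb3 G4.
Then write for A clarinet: it sounds a minor third below written, so the part must be a minor third above concert.
Bb3 → Db4
D4 → F4
C5 → Eb5
D5 → F5
Bb3 → Db4
G4 → Bb4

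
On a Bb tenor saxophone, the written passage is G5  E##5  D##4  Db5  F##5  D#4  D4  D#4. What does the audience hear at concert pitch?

F4 D##4 C##3 Cb4 E#4 C#3 C3 C#3

Written C4 on the Bb tenor saxophone sounds as Bb2, a major ninth lower; apply that shift to every note.
G5 → F4
E##5 → D##4
D##4 → C##3
Db5 → Cb4
F##5 → E#4
D#4 → C#3
D4 → C3
D#4 → C#3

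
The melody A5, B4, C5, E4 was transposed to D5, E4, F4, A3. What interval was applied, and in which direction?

down a perfect fifth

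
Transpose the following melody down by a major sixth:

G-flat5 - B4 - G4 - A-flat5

A major sixth down from Gb5 gives Bbb4.
B4: a sixth down reaches D, and 9 semitones makes it D4.
G4: a sixth down reaches B, and 9 semitones makes it Bb3.
Ab5 down a major sixth is Cb5.

Bbb4 D4 Bb3 Cb5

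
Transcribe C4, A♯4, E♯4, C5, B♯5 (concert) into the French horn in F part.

G4 E#5 B#4 G5 F##6

Written C4 sounds as F3 on the French horn in F, so concert pitches are written a perfect fifth up.
C4 becomes G4
A#4 becomes E#5
E#4 becomes B#4
C5 becomes G5
B#5 becomes F##6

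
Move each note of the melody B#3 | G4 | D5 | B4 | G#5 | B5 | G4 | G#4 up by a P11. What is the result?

B#3 up a perfect eleventh is E#5.
G4 up a perfect eleventh is C6.
D5 up a perfect eleventh is G6.
B4: an eleventh up reaches E, and 17 semitones makes it E6.
G#5 up a perfect eleventh is C#7.
B5: an eleventh up reaches E, and 17 semitones makes it E7.
G4: an eleventh up reaches C, and 17 semitones makes it C6.
G#4: an eleventh up reaches C, and 17 semitones makes it C#6.

E#5 C6 G6 E6 C#7 E7 C6 C#6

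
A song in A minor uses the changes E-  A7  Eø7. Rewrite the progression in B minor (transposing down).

A minor down to B minor is a minor seventh; each chord root moves by that interval while the quality stays the same.
E-: root E down a minor seventh → F#, giving F#-.
A7: root A down a minor seventh → B, giving B7.
Eø7: root E down a minor seventh → F#, giving F#ø7.

F#- B7 F#ø7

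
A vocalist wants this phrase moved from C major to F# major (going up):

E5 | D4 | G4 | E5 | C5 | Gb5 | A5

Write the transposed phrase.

C major to F# major up is an augmented fourth, so every note moves up by that interval.
E5 -> A#5
D4 -> G#4
G4 -> C#5
E5 -> A#5
C5 -> F#5
Gb5 -> C6
A5 -> D#6

A#5 G#4 C#5 A#5 F#5 C6 D#6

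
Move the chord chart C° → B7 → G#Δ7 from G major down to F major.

G major down to F major is a major second; each chord root moves by that interval while the quality stays the same.
C°: root C down a major second → Bb, giving Bb°.
B7: root B down a major second → A, giving A7.
G#Δ7: root G# down a major second → F#, giving F#Δ7.

Bb° A7 F#Δ7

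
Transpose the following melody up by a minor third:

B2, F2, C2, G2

D3 Ab2 Eb2 Bb2

B2 becomes D3
F2 becomes Ab2
C2 becomes Eb2
G2 becomes Bb2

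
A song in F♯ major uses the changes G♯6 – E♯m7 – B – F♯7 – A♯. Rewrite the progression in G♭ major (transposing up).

F♯ major up to G♭ major is a diminished second; each chord root moves by that interval while the quality stays the same.
G♯6: root G♯ up a diminished second → Ab, giving Ab6.
E♯m7: root E♯ up a diminished second → F, giving Fm7.
B: root B up a diminished second → Cb, giving Cb.
F♯7: root F♯ up a diminished second → Gb, giving Gb7.
A♯: root A♯ up a diminished second → Bb, giving Bb.

Ab6 Fm7 Cb Gb7 Bb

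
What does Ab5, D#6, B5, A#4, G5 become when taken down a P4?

Ab5 becomes Eb5
D#6 becomes A#5
B5 becomes F#5
A#4 becomes E#4
G5 becomes D5

Eb5 A#5 F#5 E#4 D5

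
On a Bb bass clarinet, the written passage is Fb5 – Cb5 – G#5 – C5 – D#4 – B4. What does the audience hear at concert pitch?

Ebb4 Bbb3 F#4 Bb3 C#3 A3

Written C4 on the Bb bass clarinet sounds as Bb2, a major ninth lower; apply that shift to every note.
Fb5 becomes Ebb4
Cb5 becomes Bbb3
G#5 becomes F#4
C5 becomes Bb3
D#4 becomes C#3
B4 becomes A3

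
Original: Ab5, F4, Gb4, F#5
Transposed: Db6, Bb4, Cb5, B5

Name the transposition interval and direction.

From Ab5 to Db6 is 4 letter names — a fourth of some quality.
Ab5 to Db6 is 5 semitones, which makes it a perfect fourth; the second version is higher, so the direction is up.
Checking another pair — F#5 → B5 — gives the same interval.

up a perfect fourth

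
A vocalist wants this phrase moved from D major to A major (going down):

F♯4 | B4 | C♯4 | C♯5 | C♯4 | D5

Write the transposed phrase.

From D down to A is a perfect fourth; apply that to each pitch.
F#4 to C#4
B4 to F#4
C#4 to G#3
C#5 to G#4
C#4 to G#3
D5 to A4

C#4 F#4 G#3 G#4 G#3 A4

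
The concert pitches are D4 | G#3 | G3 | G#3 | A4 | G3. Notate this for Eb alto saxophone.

Written C4 sounds as Eb3 on the Eb alto saxophone, so concert pitches are written a major sixth up.
D4 gives B4
G#3 gives E#4
G3 gives E4
G#3 gives E#4
A4 gives F#5
G3 gives E4

B4 E#4 E4 E#4 F#5 E4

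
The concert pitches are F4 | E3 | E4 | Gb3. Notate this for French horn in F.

The French horn in F sounds a perfect fifth below written, so the written part must be a perfect fifth above concert — transpose each note up.
F4 gives C5
E3 gives B3
E4 gives B4
Gb3 gives Db4

C5 B3 B4 Db4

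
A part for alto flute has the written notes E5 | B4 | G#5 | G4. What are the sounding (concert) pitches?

The alto flute sounds a perfect fourth below written, so transpose each written note down a perfect fourth.
E5 to B4
B4 to F#4
G#5 to D#5
G4 to D4

B4 F#4 D#5 D4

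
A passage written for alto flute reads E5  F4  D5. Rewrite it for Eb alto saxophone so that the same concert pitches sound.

G#5 A4 F#5

First find concert pitch: the alto flute sounds a perfect fourth below written, so E5 F4 D5 sounds B4 C4 A4.
Then write for Eb alto saxophone: it sounds a major sixth below written, so the part must be a major sixth above concert.
B4 → G#5
C4 → A4
A4 → F#5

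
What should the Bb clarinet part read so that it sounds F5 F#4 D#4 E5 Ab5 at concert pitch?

The Bb clarinet sounds a major second below written, so the written part must be a major second above concert — transpose each note up.
F5 to G5
F#4 to G#4
D#4 to E#4
E5 to F#5
Ab5 to Bb5

G5 G#4 E#4 F#5 Bb5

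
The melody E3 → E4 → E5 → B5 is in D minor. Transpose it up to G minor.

A3 A4 A5 E6

From D up to G is a perfect fourth; apply that to each pitch.
E3 becomes A3
E4 becomes A4
E5 becomes A5
B5 becomes E6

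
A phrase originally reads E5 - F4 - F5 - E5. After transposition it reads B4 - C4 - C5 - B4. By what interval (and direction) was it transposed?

down a perfect fourth

Take the first pair: E5 → B4. E to B spans 4 letter names, so the interval is some kind of fourth.
B4 to E5 is 5 semitones, which makes it a perfect fourth; the second version is lower, so the direction is down.
Checking another pair — E5 → B4 — gives the same interval.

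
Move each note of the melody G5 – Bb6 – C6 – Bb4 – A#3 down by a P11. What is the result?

D4 F5 G4 F3 E#2

A perfect eleventh down from G5 gives D4.
A perfect eleventh down from Bb6 gives F5.
C6 down a perfect eleventh is G4.
Bb4: an eleventh down reaches F, and 17 semitones makes it F3.
A perfect eleventh down from A#3 gives E#2.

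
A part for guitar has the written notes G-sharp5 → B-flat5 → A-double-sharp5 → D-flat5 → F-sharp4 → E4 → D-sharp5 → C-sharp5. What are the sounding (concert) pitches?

The guitar sounds a perfect octave below written, so transpose each written note down a perfect octave.
G#5 becomes G#4
Bb5 becomes Bb4
A##5 becomes A##4
Db5 becomes Db4
F#4 becomes F#3
E4 becomes E3
D#5 becomes D#4
C#5 becomes C#4

G#4 Bb4 A##4 Db4 F#3 E3 D#4 C#4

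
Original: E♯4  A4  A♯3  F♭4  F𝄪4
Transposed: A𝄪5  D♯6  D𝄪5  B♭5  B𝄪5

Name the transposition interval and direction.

Take the first pair: E#4 → A##5. E to A spans 11 letter names, so the interval is some kind of eleventh.
E#4 to A##5 is 18 semitones, which makes it an augmented eleventh; the second version is higher, so the direction is up.
Checking another pair — F##4 → B##5 — gives the same interval.

up an augmented eleventh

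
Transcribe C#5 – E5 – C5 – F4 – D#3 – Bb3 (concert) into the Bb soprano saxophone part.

D#5 F#5 D5 G4 E#3 C4

Written C4 sounds as Bb3 on the Bb soprano saxophone, so concert pitches are written a major second up.
C#5 to D#5
E5 to F#5
C5 to D5
F4 to G4
D#3 to E#3
Bb3 to C4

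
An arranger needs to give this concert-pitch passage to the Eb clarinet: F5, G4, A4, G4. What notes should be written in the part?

D5 E4 F#4 E4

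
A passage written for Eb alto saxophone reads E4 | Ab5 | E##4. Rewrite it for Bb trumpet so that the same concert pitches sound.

First find concert pitch: the Eb alto saxophone sounds a major sixth below written, so E4 Ab5 E##4 sounds G3 Cb5 G##3.
Then write for Bb trumpet: it sounds a major second below written, so the part must be a major second above concert.
G3 → A3
Cb5 → Db5
G##3 → A##3

A3 Db5 A##3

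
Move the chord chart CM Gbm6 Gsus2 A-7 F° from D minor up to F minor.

EbM Bbbm6 Bbsus2 C-7 Ab°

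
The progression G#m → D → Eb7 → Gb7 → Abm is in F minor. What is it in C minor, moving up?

F minor up to C minor is a perfect fifth; each chord root moves by that interval while the quality stays the same.
G#m: root G# up a perfect fifth → D#, giving D#m.
D: root D up a perfect fifth → A, giving A.
Eb7: root Eb up a perfect fifth → Bb, giving Bb7.
Gb7: root Gb up a perfect fifth → Db, giving Db7.
Abm: root Ab up a perfect fifth → Eb, giving Ebm.

D#m A Bb7 Db7 Ebm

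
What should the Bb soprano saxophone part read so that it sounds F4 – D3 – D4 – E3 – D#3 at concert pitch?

G4 E3 E4 F#3 E#3

Written C4 sounds as Bb3 on the Bb soprano saxophone, so concert pitches are written a major second up.
F4 → G4
D3 → E3
D4 → E4
E3 → F#3
D#3 → E#3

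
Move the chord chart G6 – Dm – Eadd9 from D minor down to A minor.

D minor down to A minor is a perfect fourth; each chord root moves by that interval while the quality stays the same.
G6: root G down a perfect fourth → D, giving D6.
Dm: root D down a perfect fourth → A, giving Am.
Eadd9: root E down a perfect fourth → B, giving Badd9.

D6 Am Badd9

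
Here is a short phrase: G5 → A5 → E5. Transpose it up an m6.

G5 becomes Eb6
A5 becomes F6
E5 becomes C6

Eb6 F6 C6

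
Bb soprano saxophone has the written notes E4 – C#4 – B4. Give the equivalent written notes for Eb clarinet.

B3 G#3 F#4

First find concert pitch: the Bb soprano saxophone sounds a major second below written, so E4 C#4 B4 sounds D4 B3 A4.
Then write for Eb clarinet: it sounds a minor third above written, so the part must be a minor third below concert.
D4 → B3
B3 → G#3
A4 → F#4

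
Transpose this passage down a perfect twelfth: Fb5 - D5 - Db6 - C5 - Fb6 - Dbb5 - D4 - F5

Bbb3 G3 Gb4 F3 Bbb4 Gbb3 G2 Bb3

Fb5 down a perfect twelfth is Bbb3.
D5 down a perfect twelfth is G3.
Db6: a twelfth down reaches G, and 19 semitones makes it Gb4.
C5 down a perfect twelfth is F3.
A perfect twelfth down from Fb6 gives Bbb4.
Dbb5 down a perfect twelfth is Gbb3.
A perfect twelfth down from D4 gives G2.
F5: a twelfth down reaches B, and 19 semitones makes it Bb3.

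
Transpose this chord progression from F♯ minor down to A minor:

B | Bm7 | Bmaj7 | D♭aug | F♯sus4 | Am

D Dm7 Dmaj7 Fbaug Asus4 Cm

F♯ minor down to A minor is a major sixth; each chord root moves by that interval while the quality stays the same.
B: root B down a major sixth → D, giving D.
Bm7: root B down a major sixth → D, giving Dm7.
Bmaj7: root B down a major sixth → D, giving Dmaj7.
D♭aug: root D♭ down a major sixth → Fb, giving Fbaug.
F♯sus4: root F♯ down a major sixth → A, giving Asus4.
Am: root A down a major sixth → C, giving Cm.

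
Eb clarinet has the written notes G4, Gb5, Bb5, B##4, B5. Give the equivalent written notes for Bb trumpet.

C5 Cb6 Eb6 E##5 E6

First find concert pitch: the Eb clarinet sounds a minor third above written, so G4 Gb5 Bb5 B##4 B5 sounds Bb4 Bbb5 Db6 D##5 D6.
Then write for Bb trumpet: it sounds a major second below written, so the part must be a major second above concert.
Bb4 → C5
Bbb5 → Cb6
Db6 → Eb6
D##5 → E##5
D6 → E6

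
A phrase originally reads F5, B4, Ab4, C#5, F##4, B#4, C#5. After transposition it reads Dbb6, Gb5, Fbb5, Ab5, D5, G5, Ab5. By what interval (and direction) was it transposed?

Take the first pair: F5 → Dbb6. F to D spans 6 letter names, so the interval is some kind of sixth.
F5 to Dbb6 is 7 semitones, which makes it a diminished sixth; the second version is higher, so the direction is up.
Checking another pair — C#5 → Ab5 — gives the same interval.

up a diminished sixth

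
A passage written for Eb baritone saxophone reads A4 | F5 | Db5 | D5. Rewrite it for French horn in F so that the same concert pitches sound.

First find concert pitch: the Eb baritone saxophone sounds a major thirteenth below written, so A4 F5 Db5 D5 sounds C3 Ab3 Fb3 F3.
Then write for French horn in F: it sounds a perfect fifth below written, so the part must be a perfect fifth above concert.
C3 → G3
Ab3 → Eb4
Fb3 → Cb4
F3 → C4

G3 Eb4 Cb4 C4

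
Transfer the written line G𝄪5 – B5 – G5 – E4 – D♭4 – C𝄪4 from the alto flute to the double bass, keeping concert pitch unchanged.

First find concert pitch: the alto flute sounds a perfect fourth below written, so G𝄪5 B5 G5 E4 D♭4 C𝄪4 sounds D##5 F#5 D5 B3 Ab3 G##3.
Then write for double bass: it sounds a perfect octave below written, so the part must be a perfect octave above concert.
D##5 → D##6
F#5 → F#6
D5 → D6
B3 → B4
Ab3 → Ab4
G##3 → G##4

D##6 F#6 D6 B4 Ab4 G##4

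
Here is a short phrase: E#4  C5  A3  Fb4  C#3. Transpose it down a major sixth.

G#3 Eb4 C3 Abb3 E2

E#4 to G#3
C5 to Eb4
A3 to C3
Fb4 to Abb3
C#3 to E2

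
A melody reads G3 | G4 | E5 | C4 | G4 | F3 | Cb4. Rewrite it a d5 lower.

C#3 C#4 A#4 F#3 C#4 B2 F3

G3 gives C#3
G4 gives C#4
E5 gives A#4
C4 gives F#3
G4 gives C#4
F3 gives B2
Cb4 gives F3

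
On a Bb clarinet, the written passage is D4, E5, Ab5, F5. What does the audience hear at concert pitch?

C4 D5 Gb5 Eb5

The Bb clarinet sounds a major second below written, so transpose each written note down a major second.
D4 gives C4
E5 gives D5
Ab5 gives Gb5
F5 gives Eb5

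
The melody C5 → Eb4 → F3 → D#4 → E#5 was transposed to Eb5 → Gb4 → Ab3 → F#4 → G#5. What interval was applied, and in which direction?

up a minor third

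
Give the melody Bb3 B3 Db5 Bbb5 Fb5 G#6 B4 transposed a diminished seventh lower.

Bb3 → C#3
B3 → C##3
Db5 → E4
Bbb5 → C5
Fb5 → G4
G#6 → A##5
B4 → C##4

C#3 C##3 E4 C5 G4 A##5 C##4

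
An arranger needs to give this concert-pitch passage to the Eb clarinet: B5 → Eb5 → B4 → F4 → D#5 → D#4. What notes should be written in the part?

G#5 C5 G#4 D4 B#4 B#3

Written C4 sounds as Eb4 on the Eb clarinet, so concert pitches are written a minor third down.
B5 to G#5
Eb5 to C5
B4 to G#4
F4 to D4
D#5 to B#4
D#4 to B#3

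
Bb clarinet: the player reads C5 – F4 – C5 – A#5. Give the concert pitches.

Bb4 Eb4 Bb4 G#5

The Bb clarinet sounds a major second below written, so transpose each written note down a major second.
C5 -> Bb4
F4 -> Eb4
C5 -> Bb4
A#5 -> G#5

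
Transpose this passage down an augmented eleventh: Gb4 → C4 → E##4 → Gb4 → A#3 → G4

Gb4: an eleventh down reaches D, and 18 semitones makes it Dbb3.
An augmented eleventh down from C4 gives Gb2.
E##4: an eleventh down reaches B, and 18 semitones makes it B#2.
Gb4 down an augmented eleventh is Dbb3.
An augmented eleventh down from A#3 gives E2.
An augmented eleventh down from G4 gives Db3.

Dbb3 Gb2 B#2 Dbb3 E2 Db3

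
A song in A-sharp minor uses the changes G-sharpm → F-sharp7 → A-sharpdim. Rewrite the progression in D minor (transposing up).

Cm Bb7 Ddim

A-sharp minor up to D minor is a diminished fourth; each chord root moves by that interval while the quality stays the same.
G-sharpm: root G-sharp up a diminished fourth → C, giving Cm.
F-sharp7: root F-sharp up a diminished fourth → Bb, giving Bb7.
A-sharpdim: root A-sharp up a diminished fourth → D, giving Ddim.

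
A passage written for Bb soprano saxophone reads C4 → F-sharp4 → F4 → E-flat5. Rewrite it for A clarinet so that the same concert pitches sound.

Db4 G4 Gb4 Fb5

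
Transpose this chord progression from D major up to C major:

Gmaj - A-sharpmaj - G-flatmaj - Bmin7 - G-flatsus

D major up to C major is a minor seventh; each chord root moves by that interval while the quality stays the same.
Gmaj: root G up a minor seventh → F, giving Fmaj.
A-sharpmaj: root A-sharp up a minor seventh → G#, giving G#maj.
G-flatmaj: root G-flat up a minor seventh → Fb, giving Fbmaj.
Bmin7: root B up a minor seventh → A, giving Amin7.
G-flatsus: root G-flat up a minor seventh → Fb, giving Fbsus.

Fmaj G#maj Fbmaj Amin7 Fbsus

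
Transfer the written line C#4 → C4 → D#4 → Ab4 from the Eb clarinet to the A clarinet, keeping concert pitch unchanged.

G4 Gb4 A4 Ebb5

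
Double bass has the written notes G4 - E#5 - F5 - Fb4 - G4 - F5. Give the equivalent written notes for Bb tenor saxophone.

First find concert pitch: the double bass sounds a perfect octave below written, so G4 E#5 F5 Fb4 G4 F5 sounds G3 E#4 F4 Fb3 G3 F4.
Then write for Bb tenor saxophone: it sounds a major ninth below written, so the part must be a major ninth above concert.
G3 → A4
E#4 → F##5
F4 → G5
Fb3 → Gb4
G3 → A4
F4 → G5

A4 F##5 G5 Gb4 A4 G5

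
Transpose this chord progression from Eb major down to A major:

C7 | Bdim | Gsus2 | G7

F#7 E#dim C#sus2 C#7

Eb major down to A major is a diminished fifth; each chord root moves by that interval while the quality stays the same.
C7: root C down a diminished fifth → F#, giving F#7.
Bdim: root B down a diminished fifth → E#, giving E#dim.
Gsus2: root G down a diminished fifth → C#, giving C#sus2.
G7: root G down a diminished fifth → C#, giving C#7.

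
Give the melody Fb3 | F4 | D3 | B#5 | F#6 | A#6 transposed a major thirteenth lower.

Abb1 Ab2 F1 D#4 A4 C#5

Fb3 → Abb1
F4 → Ab2
D3 → F1
B#5 → D#4
F#6 → A4
A#6 → C#5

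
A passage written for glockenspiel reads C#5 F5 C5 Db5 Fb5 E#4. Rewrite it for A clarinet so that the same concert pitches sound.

E7 Ab7 Eb7 Fb7 Abb7 G#6

First find concert pitch: the glockenspiel sounds a perfect fifteenth above written, so C#5 F5 C5 Db5 Fb5 E#4 sounds C#7 F7 C7 Db7 Fb7 E#6.
Then write for A clarinet: it sounds a minor third below written, so the part must be a minor third above concert.
C#7 → E7
F7 → Ab7
C7 → Eb7
Db7 → Fb7
Fb7 → Abb7
E#6 → G#6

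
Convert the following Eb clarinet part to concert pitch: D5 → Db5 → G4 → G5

Written C4 on the Eb clarinet sounds as Eb4, a minor third higher; apply that shift to every note.
D5 -> F5
Db5 -> Fb5
G4 -> Bb4
G5 -> Bb5

F5 Fb5 Bb4 Bb5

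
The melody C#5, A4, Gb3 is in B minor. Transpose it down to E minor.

B minor to E minor down is a perfect fifth, so every note moves down by that interval.
C#5 becomes F#4
A4 becomes D4
Gb3 becomes Cb3

F#4 D4 Cb3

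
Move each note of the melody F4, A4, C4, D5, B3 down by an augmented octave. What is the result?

F4 becomes Fb3
A4 becomes Ab3
C4 becomes Cb3
D5 becomes Db4
B3 becomes Bb2

Fb3 Ab3 Cb3 Db4 Bb2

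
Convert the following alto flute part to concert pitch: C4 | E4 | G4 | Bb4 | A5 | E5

G3 B3 D4 F4 E5 B4

Written C4 on the alto flute sounds as G3, a perfect fourth lower; apply that shift to every note.
C4 → G3
E4 → B3
G4 → D4
Bb4 → F4
A5 → E5
E5 → B4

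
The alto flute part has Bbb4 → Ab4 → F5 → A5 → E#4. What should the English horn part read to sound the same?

First find concert pitch: the alto flute sounds a perfect fourth below written, so Bbb4 Ab4 F5 A5 E#4 sounds Fb4 Eb4 C5 E5 B#3.
Then write for English horn: it sounds a perfect fifth below written, so the part must be a perfect fifth above concert.
Fb4 → Cb5
Eb4 → Bb4
C5 → G5
E5 → B5
B#3 → F##4

Cb5 Bb4 G5 B5 F##4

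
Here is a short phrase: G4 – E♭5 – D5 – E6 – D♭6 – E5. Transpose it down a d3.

E#4 C#5 B#4 C##6 B5 C##5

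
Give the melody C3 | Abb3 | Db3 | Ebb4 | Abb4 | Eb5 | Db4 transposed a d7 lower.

C3: a seventh down reaches D, and 9 semitones makes it D#2.
A diminished seventh down from Abb3 gives Bb2.
A diminished seventh down from Db3 gives E2.
A diminished seventh down from Ebb4 gives F3.
Abb4 down a diminished seventh is Bb3.
Eb5 down a diminished seventh is F#4.
Db4: a seventh down reaches E, and 9 semitones makes it E3.

D#2 Bb2 E2 F3 Bb3 F#4 E3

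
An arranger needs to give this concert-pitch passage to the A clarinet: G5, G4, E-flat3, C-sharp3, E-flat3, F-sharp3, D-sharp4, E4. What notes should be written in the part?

Bb5 Bb4 Gb3 E3 Gb3 A3 F#4 G4

Written C4 sounds as A3 on the A clarinet, so concert pitches are written a minor third up.
G5 becomes Bb5
G4 becomes Bb4
Eb3 becomes Gb3
C#3 becomes E3
Eb3 becomes Gb3
F#3 becomes A3
D#4 becomes F#4
E4 becomes G4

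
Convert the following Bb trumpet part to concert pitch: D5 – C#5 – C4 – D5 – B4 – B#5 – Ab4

C5 B4 Bb3 C5 A4 A#5 Gb4

The Bb trumpet sounds a major second below written, so transpose each written note down a major second.
D5 becomes C5
C#5 becomes B4
C4 becomes Bb3
D5 becomes C5
B4 becomes A4
B#5 becomes A#5
Ab4 becomes Gb4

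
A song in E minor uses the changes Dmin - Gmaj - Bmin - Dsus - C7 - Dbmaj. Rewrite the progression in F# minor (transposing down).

Emin Amaj C#min Esus D7 Ebmaj

E minor down to F# minor is a minor seventh; each chord root moves by that interval while the quality stays the same.
Dmin: root D down a minor seventh → E, giving Emin.
Gmaj: root G down a minor seventh → A, giving Amaj.
Bmin: root B down a minor seventh → C#, giving C#min.
Dsus: root D down a minor seventh → E, giving Esus.
C7: root C down a minor seventh → D, giving D7.
Dbmaj: root Db down a minor seventh → Eb, giving Ebmaj.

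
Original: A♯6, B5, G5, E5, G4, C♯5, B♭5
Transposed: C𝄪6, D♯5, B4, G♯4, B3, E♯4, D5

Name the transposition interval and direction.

down a minor sixth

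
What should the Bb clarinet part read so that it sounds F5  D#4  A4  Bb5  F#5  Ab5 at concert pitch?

G5 E#4 B4 C6 G#5 Bb5

The Bb clarinet sounds a major second below written, so the written part must be a major second above concert — transpose each note up.
F5 -> G5
D#4 -> E#4
A4 -> B4
Bb5 -> C6
F#5 -> G#5
Ab5 -> Bb5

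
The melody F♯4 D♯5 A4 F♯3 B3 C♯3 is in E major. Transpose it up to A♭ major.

Bb4 G5 Db5 Bb3 Eb4 F3

E major to A♭ major up is a diminished fourth, so every note moves up by that interval.
F#4 becomes Bb4
D#5 becomes G5
A4 becomes Db5
F#3 becomes Bb3
B3 becomes Eb4
C#3 becomes F3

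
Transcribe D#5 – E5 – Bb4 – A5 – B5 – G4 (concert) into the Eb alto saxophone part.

B#5 C#6 G5 F#6 G#6 E5

Written C4 sounds as Eb3 on the Eb alto saxophone, so concert pitches are written a major sixth up.
D#5 → B#5
E5 → C#6
Bb4 → G5
A5 → F#6
B5 → G#6
G4 → E5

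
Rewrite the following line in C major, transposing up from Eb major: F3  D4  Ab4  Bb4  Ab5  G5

Eb major to C major up is a major sixth, so every note moves up by that interval.
F3 -> D4
D4 -> B4
Ab4 -> F5
Bb4 -> G5
Ab5 -> F6
G5 -> E6

D4 B4 F5 G5 F6 E6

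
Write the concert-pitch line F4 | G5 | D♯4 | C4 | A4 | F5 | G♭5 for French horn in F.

C5 D6 A#4 G4 E5 C6 Db6

Written C4 sounds as F3 on the French horn in F, so concert pitches are written a perfect fifth up.
F4 to C5
G5 to D6
D#4 to A#4
C4 to G4
A4 to E5
F5 to C6
Gb5 to Db6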